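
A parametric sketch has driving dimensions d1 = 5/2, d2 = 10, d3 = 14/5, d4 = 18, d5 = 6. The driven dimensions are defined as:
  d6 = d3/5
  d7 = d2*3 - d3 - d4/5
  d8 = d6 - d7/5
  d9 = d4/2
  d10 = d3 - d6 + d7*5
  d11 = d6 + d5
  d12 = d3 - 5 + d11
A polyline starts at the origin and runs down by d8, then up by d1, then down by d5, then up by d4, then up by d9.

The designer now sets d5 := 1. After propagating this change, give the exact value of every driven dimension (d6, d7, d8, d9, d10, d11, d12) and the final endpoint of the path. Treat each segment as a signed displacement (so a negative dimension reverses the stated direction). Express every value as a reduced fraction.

d6 = 14/25
d7 = 118/5
d8 = -104/25
d9 = 9
d10 = 3006/25
d11 = 39/25
d12 = -16/25
endpoint = (0, 1633/50)

Apply edit: d5 := 1
  d6 = d3/5 = 14/25
  d7 = d2*3 - d3 - d4/5 = 118/5
  d8 = d6 - d7/5 = -104/25
  d9 = d4/2 = 9
  d10 = d3 - d6 + d7*5 = 3006/25
  d11 = d6 + d5 = 39/25
  d12 = d3 - 5 + d11 = -16/25
Walk from origin (0, 0):
  seg 1: down by d8 = -104/25 → (0, 104/25)
  seg 2: up by d1 = 5/2 → (0, 333/50)
  seg 3: down by d5 = 1 → (0, 283/50)
  seg 4: up by d4 = 18 → (0, 1183/50)
  seg 5: up by d9 = 9 → (0, 1633/50)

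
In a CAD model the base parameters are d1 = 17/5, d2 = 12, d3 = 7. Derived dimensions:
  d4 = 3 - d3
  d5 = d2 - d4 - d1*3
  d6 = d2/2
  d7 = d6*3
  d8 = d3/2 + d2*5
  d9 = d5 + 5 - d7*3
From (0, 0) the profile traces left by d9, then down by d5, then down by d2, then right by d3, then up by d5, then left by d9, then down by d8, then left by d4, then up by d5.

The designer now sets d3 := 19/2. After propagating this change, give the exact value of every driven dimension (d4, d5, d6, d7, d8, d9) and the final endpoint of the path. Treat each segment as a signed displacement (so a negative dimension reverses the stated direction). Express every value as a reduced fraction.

Apply edit: d3 := 19/2
  d4 = 3 - d3 = -13/2
  d5 = d2 - d4 - d1*3 = 83/10
  d6 = d2/2 = 6
  d7 = d6*3 = 18
  d8 = d3/2 + d2*5 = 259/4
  d9 = d5 + 5 - d7*3 = -407/10
Walk from origin (0, 0):
  seg 1: left by d9 = -407/10 → (407/10, 0)
  seg 2: down by d5 = 83/10 → (407/10, -83/10)
  seg 3: down by d2 = 12 → (407/10, -203/10)
  seg 4: right by d3 = 19/2 → (251/5, -203/10)
  seg 5: up by d5 = 83/10 → (251/5, -12)
  seg 6: left by d9 = -407/10 → (909/10, -12)
  seg 7: down by d8 = 259/4 → (909/10, -307/4)
  seg 8: left by d4 = -13/2 → (487/5, -307/4)
  seg 9: up by d5 = 83/10 → (487/5, -1369/20)

d4 = -13/2
d5 = 83/10
d6 = 6
d7 = 18
d8 = 259/4
d9 = -407/10
endpoint = (487/5, -1369/20)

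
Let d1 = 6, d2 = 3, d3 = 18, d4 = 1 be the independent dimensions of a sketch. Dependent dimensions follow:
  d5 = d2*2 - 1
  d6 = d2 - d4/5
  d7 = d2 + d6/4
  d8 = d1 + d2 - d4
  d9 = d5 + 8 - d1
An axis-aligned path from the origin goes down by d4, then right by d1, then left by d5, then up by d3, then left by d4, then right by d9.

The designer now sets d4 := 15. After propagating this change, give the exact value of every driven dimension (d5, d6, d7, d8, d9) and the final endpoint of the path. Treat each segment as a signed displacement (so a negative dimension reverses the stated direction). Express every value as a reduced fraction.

Apply edit: d4 := 15
  d5 = d2*2 - 1 = 5
  d6 = d2 - d4/5 = 0
  d7 = d2 + d6/4 = 3
  d8 = d1 + d2 - d4 = -6
  d9 = d5 + 8 - d1 = 7
Walk from origin (0, 0):
  seg 1: down by d4 = 15 → (0, -15)
  seg 2: right by d1 = 6 → (6, -15)
  seg 3: left by d5 = 5 → (1, -15)
  seg 4: up by d3 = 18 → (1, 3)
  seg 5: left by d4 = 15 → (-14, 3)
  seg 6: right by d9 = 7 → (-7, 3)

d5 = 5
d6 = 0
d7 = 3
d8 = -6
d9 = 7
endpoint = (-7, 3)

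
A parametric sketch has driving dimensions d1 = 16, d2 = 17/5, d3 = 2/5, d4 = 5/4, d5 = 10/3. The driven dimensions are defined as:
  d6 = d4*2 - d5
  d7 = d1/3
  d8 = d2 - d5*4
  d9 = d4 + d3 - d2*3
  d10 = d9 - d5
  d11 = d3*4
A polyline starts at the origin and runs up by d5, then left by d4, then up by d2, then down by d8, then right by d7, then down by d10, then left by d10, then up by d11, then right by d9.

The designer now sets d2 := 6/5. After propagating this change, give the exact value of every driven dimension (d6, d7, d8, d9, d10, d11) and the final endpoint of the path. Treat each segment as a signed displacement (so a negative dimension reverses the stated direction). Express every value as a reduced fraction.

d6 = -5/6
d7 = 16/3
d8 = -182/15
d9 = -39/20
d10 = -317/60
d11 = 8/5
endpoint = (89/12, 471/20)

Apply edit: d2 := 6/5
  d6 = d4*2 - d5 = -5/6
  d7 = d1/3 = 16/3
  d8 = d2 - d5*4 = -182/15
  d9 = d4 + d3 - d2*3 = -39/20
  d10 = d9 - d5 = -317/60
  d11 = d3*4 = 8/5
Walk from origin (0, 0):
  seg 1: up by d5 = 10/3 → (0, 10/3)
  seg 2: left by d4 = 5/4 → (-5/4, 10/3)
  seg 3: up by d2 = 6/5 → (-5/4, 68/15)
  seg 4: down by d8 = -182/15 → (-5/4, 50/3)
  seg 5: right by d7 = 16/3 → (49/12, 50/3)
  seg 6: down by d10 = -317/60 → (49/12, 439/20)
  seg 7: left by d10 = -317/60 → (281/30, 439/20)
  seg 8: up by d11 = 8/5 → (281/30, 471/20)
  seg 9: right by d9 = -39/20 → (89/12, 471/20)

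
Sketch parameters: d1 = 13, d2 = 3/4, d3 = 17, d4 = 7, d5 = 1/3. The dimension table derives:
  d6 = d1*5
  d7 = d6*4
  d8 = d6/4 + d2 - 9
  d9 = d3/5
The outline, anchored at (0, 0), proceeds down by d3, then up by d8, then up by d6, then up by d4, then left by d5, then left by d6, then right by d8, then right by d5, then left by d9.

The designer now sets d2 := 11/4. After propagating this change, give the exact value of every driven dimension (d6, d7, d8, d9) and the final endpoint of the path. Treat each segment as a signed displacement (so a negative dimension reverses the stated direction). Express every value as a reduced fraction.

Apply edit: d2 := 11/4
  d6 = d1*5 = 65
  d7 = d6*4 = 260
  d8 = d6/4 + d2 - 9 = 10
  d9 = d3/5 = 17/5
Walk from origin (0, 0):
  seg 1: down by d3 = 17 → (0, -17)
  seg 2: up by d8 = 10 → (0, -7)
  seg 3: up by d6 = 65 → (0, 58)
  seg 4: up by d4 = 7 → (0, 65)
  seg 5: left by d5 = 1/3 → (-1/3, 65)
  seg 6: left by d6 = 65 → (-196/3, 65)
  seg 7: right by d8 = 10 → (-166/3, 65)
  seg 8: right by d5 = 1/3 → (-55, 65)
  seg 9: left by d9 = 17/5 → (-292/5, 65)

d6 = 65
d7 = 260
d8 = 10
d9 = 17/5
endpoint = (-292/5, 65)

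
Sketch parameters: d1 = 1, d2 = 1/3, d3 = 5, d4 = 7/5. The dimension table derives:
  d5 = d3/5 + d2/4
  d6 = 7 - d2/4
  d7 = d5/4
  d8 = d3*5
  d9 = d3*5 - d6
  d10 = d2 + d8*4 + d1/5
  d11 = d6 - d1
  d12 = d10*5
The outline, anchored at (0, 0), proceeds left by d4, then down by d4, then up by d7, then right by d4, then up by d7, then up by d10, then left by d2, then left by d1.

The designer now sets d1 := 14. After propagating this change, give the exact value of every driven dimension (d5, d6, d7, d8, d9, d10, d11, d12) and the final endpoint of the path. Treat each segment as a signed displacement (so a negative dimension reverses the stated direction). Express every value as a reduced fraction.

Apply edit: d1 := 14
  d5 = d3/5 + d2/4 = 13/12
  d6 = 7 - d2/4 = 83/12
  d7 = d5/4 = 13/48
  d8 = d3*5 = 25
  d9 = d3*5 - d6 = 217/12
  d10 = d2 + d8*4 + d1/5 = 1547/15
  d11 = d6 - d1 = -85/12
  d12 = d10*5 = 1547/3
Walk from origin (0, 0):
  seg 1: left by d4 = 7/5 → (-7/5, 0)
  seg 2: down by d4 = 7/5 → (-7/5, -7/5)
  seg 3: up by d7 = 13/48 → (-7/5, -271/240)
  seg 4: right by d4 = 7/5 → (0, -271/240)
  seg 5: up by d7 = 13/48 → (0, -103/120)
  seg 6: up by d10 = 1547/15 → (0, 4091/40)
  seg 7: left by d2 = 1/3 → (-1/3, 4091/40)
  seg 8: left by d1 = 14 → (-43/3, 4091/40)

d5 = 13/12
d6 = 83/12
d7 = 13/48
d8 = 25
d9 = 217/12
d10 = 1547/15
d11 = -85/12
d12 = 1547/3
endpoint = (-43/3, 4091/40)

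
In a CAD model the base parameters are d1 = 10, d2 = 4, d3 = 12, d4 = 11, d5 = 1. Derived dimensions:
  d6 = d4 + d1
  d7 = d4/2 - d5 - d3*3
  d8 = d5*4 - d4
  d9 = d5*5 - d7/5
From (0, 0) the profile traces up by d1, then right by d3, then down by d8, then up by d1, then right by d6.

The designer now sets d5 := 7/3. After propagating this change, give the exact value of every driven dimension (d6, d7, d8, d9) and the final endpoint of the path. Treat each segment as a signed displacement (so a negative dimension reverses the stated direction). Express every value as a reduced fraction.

Apply edit: d5 := 7/3
  d6 = d4 + d1 = 21
  d7 = d4/2 - d5 - d3*3 = -197/6
  d8 = d5*4 - d4 = -5/3
  d9 = d5*5 - d7/5 = 547/30
Walk from origin (0, 0):
  seg 1: up by d1 = 10 → (0, 10)
  seg 2: right by d3 = 12 → (12, 10)
  seg 3: down by d8 = -5/3 → (12, 35/3)
  seg 4: up by d1 = 10 → (12, 65/3)
  seg 5: right by d6 = 21 → (33, 65/3)

d6 = 21
d7 = -197/6
d8 = -5/3
d9 = 547/30
endpoint = (33, 65/3)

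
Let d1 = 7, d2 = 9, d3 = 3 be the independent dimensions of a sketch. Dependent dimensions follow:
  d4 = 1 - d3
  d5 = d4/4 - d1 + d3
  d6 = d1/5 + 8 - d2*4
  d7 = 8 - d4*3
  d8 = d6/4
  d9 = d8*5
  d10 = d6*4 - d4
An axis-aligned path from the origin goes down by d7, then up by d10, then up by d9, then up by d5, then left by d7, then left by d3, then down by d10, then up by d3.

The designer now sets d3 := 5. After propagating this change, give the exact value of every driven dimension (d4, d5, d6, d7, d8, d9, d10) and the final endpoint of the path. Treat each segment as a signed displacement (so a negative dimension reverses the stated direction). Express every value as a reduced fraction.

Apply edit: d3 := 5
  d4 = 1 - d3 = -4
  d5 = d4/4 - d1 + d3 = -3
  d6 = d1/5 + 8 - d2*4 = -133/5
  d7 = 8 - d4*3 = 20
  d8 = d6/4 = -133/20
  d9 = d8*5 = -133/4
  d10 = d6*4 - d4 = -512/5
Walk from origin (0, 0):
  seg 1: down by d7 = 20 → (0, -20)
  seg 2: up by d10 = -512/5 → (0, -612/5)
  seg 3: up by d9 = -133/4 → (0, -3113/20)
  seg 4: up by d5 = -3 → (0, -3173/20)
  seg 5: left by d7 = 20 → (-20, -3173/20)
  seg 6: left by d3 = 5 → (-25, -3173/20)
  seg 7: down by d10 = -512/5 → (-25, -225/4)
  seg 8: up by d3 = 5 → (-25, -205/4)

d4 = -4
d5 = -3
d6 = -133/5
d7 = 20
d8 = -133/20
d9 = -133/4
d10 = -512/5
endpoint = (-25, -205/4)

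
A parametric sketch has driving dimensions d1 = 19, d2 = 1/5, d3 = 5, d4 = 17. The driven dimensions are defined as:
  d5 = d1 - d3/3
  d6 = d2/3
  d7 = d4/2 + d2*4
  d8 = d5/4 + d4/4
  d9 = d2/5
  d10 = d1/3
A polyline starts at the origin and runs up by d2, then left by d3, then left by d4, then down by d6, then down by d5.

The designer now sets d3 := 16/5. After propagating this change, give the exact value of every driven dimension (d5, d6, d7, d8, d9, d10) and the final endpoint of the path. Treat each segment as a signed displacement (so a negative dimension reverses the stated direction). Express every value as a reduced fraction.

d5 = 269/15
d6 = 1/15
d7 = 93/10
d8 = 131/15
d9 = 1/25
d10 = 19/3
endpoint = (-101/5, -89/5)

Apply edit: d3 := 16/5
  d5 = d1 - d3/3 = 269/15
  d6 = d2/3 = 1/15
  d7 = d4/2 + d2*4 = 93/10
  d8 = d5/4 + d4/4 = 131/15
  d9 = d2/5 = 1/25
  d10 = d1/3 = 19/3
Walk from origin (0, 0):
  seg 1: up by d2 = 1/5 → (0, 1/5)
  seg 2: left by d3 = 16/5 → (-16/5, 1/5)
  seg 3: left by d4 = 17 → (-101/5, 1/5)
  seg 4: down by d6 = 1/15 → (-101/5, 2/15)
  seg 5: down by d5 = 269/15 → (-101/5, -89/5)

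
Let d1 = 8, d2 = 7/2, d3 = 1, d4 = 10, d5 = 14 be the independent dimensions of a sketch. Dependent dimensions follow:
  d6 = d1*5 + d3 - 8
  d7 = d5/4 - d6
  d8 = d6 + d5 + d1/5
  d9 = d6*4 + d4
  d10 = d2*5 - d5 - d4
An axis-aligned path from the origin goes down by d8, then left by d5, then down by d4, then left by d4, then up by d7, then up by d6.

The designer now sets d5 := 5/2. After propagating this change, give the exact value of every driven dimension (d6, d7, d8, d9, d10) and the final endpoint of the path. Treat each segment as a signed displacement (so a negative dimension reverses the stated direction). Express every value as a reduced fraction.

Apply edit: d5 := 5/2
  d6 = d1*5 + d3 - 8 = 33
  d7 = d5/4 - d6 = -259/8
  d8 = d6 + d5 + d1/5 = 371/10
  d9 = d6*4 + d4 = 142
  d10 = d2*5 - d5 - d4 = 5
Walk from origin (0, 0):
  seg 1: down by d8 = 371/10 → (0, -371/10)
  seg 2: left by d5 = 5/2 → (-5/2, -371/10)
  seg 3: down by d4 = 10 → (-5/2, -471/10)
  seg 4: left by d4 = 10 → (-25/2, -471/10)
  seg 5: up by d7 = -259/8 → (-25/2, -3179/40)
  seg 6: up by d6 = 33 → (-25/2, -1859/40)

d6 = 33
d7 = -259/8
d8 = 371/10
d9 = 142
d10 = 5
endpoint = (-25/2, -1859/40)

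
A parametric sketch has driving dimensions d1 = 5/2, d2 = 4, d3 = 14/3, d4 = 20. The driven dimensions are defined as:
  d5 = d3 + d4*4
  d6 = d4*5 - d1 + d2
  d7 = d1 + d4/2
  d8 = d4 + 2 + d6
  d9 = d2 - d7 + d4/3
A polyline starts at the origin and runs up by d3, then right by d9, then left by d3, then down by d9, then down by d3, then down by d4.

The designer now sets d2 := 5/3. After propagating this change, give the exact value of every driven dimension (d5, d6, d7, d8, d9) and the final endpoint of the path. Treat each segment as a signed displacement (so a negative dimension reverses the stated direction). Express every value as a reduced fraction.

Apply edit: d2 := 5/3
  d5 = d3 + d4*4 = 254/3
  d6 = d4*5 - d1 + d2 = 595/6
  d7 = d1 + d4/2 = 25/2
  d8 = d4 + 2 + d6 = 727/6
  d9 = d2 - d7 + d4/3 = -25/6
Walk from origin (0, 0):
  seg 1: up by d3 = 14/3 → (0, 14/3)
  seg 2: right by d9 = -25/6 → (-25/6, 14/3)
  seg 3: left by d3 = 14/3 → (-53/6, 14/3)
  seg 4: down by d9 = -25/6 → (-53/6, 53/6)
  seg 5: down by d3 = 14/3 → (-53/6, 25/6)
  seg 6: down by d4 = 20 → (-53/6, -95/6)

d5 = 254/3
d6 = 595/6
d7 = 25/2
d8 = 727/6
d9 = -25/6
endpoint = (-53/6, -95/6)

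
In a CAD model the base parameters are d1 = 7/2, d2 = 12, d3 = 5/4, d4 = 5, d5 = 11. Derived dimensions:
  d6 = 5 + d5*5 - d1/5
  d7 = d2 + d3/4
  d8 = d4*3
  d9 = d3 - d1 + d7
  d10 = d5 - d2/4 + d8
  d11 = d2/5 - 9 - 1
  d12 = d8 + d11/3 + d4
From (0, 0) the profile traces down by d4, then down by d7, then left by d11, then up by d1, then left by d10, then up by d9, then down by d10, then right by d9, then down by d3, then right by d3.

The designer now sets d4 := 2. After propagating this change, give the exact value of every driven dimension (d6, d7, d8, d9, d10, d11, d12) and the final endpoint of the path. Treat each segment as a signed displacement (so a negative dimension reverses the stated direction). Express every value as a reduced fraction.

Apply edit: d4 := 2
  d6 = 5 + d5*5 - d1/5 = 593/10
  d7 = d2 + d3/4 = 197/16
  d8 = d4*3 = 6
  d9 = d3 - d1 + d7 = 161/16
  d10 = d5 - d2/4 + d8 = 14
  d11 = d2/5 - 9 - 1 = -38/5
  d12 = d8 + d11/3 + d4 = 82/15
Walk from origin (0, 0):
  seg 1: down by d4 = 2 → (0, -2)
  seg 2: down by d7 = 197/16 → (0, -229/16)
  seg 3: left by d11 = -38/5 → (38/5, -229/16)
  seg 4: up by d1 = 7/2 → (38/5, -173/16)
  seg 5: left by d10 = 14 → (-32/5, -173/16)
  seg 6: up by d9 = 161/16 → (-32/5, -3/4)
  seg 7: down by d10 = 14 → (-32/5, -59/4)
  seg 8: right by d9 = 161/16 → (293/80, -59/4)
  seg 9: down by d3 = 5/4 → (293/80, -16)
  seg 10: right by d3 = 5/4 → (393/80, -16)

d6 = 593/10
d7 = 197/16
d8 = 6
d9 = 161/16
d10 = 14
d11 = -38/5
d12 = 82/15
endpoint = (393/80, -16)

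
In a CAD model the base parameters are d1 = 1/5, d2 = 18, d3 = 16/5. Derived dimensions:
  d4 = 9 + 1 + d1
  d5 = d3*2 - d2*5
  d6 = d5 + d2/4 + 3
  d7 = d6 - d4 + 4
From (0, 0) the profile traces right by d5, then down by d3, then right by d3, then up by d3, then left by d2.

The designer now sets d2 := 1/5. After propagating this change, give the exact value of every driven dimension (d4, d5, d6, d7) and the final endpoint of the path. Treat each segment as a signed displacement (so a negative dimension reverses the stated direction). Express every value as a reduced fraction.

d4 = 51/5
d5 = 27/5
d6 = 169/20
d7 = 9/4
endpoint = (42/5, 0)

Apply edit: d2 := 1/5
  d4 = 9 + 1 + d1 = 51/5
  d5 = d3*2 - d2*5 = 27/5
  d6 = d5 + d2/4 + 3 = 169/20
  d7 = d6 - d4 + 4 = 9/4
Walk from origin (0, 0):
  seg 1: right by d5 = 27/5 → (27/5, 0)
  seg 2: down by d3 = 16/5 → (27/5, -16/5)
  seg 3: right by d3 = 16/5 → (43/5, -16/5)
  seg 4: up by d3 = 16/5 → (43/5, 0)
  seg 5: left by d2 = 1/5 → (42/5, 0)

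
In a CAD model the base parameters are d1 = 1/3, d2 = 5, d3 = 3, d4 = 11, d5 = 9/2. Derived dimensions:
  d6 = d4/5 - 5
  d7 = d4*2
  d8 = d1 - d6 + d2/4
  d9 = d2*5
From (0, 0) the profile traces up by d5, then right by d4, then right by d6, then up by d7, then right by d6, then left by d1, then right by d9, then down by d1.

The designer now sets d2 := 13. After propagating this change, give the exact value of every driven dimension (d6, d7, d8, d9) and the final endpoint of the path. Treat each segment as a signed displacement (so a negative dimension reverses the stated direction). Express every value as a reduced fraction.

d6 = -14/5
d7 = 22
d8 = 383/60
d9 = 65
endpoint = (1051/15, 157/6)

Apply edit: d2 := 13
  d6 = d4/5 - 5 = -14/5
  d7 = d4*2 = 22
  d8 = d1 - d6 + d2/4 = 383/60
  d9 = d2*5 = 65
Walk from origin (0, 0):
  seg 1: up by d5 = 9/2 → (0, 9/2)
  seg 2: right by d4 = 11 → (11, 9/2)
  seg 3: right by d6 = -14/5 → (41/5, 9/2)
  seg 4: up by d7 = 22 → (41/5, 53/2)
  seg 5: right by d6 = -14/5 → (27/5, 53/2)
  seg 6: left by d1 = 1/3 → (76/15, 53/2)
  seg 7: right by d9 = 65 → (1051/15, 53/2)
  seg 8: down by d1 = 1/3 → (1051/15, 157/6)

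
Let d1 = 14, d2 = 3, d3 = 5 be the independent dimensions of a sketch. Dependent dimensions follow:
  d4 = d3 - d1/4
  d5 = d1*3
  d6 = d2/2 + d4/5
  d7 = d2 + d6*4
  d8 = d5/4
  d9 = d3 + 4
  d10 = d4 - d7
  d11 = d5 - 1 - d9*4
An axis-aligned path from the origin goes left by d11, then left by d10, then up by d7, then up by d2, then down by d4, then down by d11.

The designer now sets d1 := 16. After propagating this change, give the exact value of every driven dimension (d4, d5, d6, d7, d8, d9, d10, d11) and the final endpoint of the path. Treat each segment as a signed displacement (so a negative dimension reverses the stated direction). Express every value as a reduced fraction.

Apply edit: d1 := 16
  d4 = d3 - d1/4 = 1
  d5 = d1*3 = 48
  d6 = d2/2 + d4/5 = 17/10
  d7 = d2 + d6*4 = 49/5
  d8 = d5/4 = 12
  d9 = d3 + 4 = 9
  d10 = d4 - d7 = -44/5
  d11 = d5 - 1 - d9*4 = 11
Walk from origin (0, 0):
  seg 1: left by d11 = 11 → (-11, 0)
  seg 2: left by d10 = -44/5 → (-11/5, 0)
  seg 3: up by d7 = 49/5 → (-11/5, 49/5)
  seg 4: up by d2 = 3 → (-11/5, 64/5)
  seg 5: down by d4 = 1 → (-11/5, 59/5)
  seg 6: down by d11 = 11 → (-11/5, 4/5)

d4 = 1
d5 = 48
d6 = 17/10
d7 = 49/5
d8 = 12
d9 = 9
d10 = -44/5
d11 = 11
endpoint = (-11/5, 4/5)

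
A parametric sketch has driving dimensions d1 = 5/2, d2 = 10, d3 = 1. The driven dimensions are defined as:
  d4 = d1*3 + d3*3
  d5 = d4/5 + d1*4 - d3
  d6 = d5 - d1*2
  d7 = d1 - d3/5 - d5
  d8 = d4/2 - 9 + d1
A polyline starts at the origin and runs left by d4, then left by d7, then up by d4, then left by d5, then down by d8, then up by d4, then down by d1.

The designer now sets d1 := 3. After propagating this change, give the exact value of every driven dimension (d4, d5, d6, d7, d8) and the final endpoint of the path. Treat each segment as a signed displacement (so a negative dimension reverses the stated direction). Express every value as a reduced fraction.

Apply edit: d1 := 3
  d4 = d1*3 + d3*3 = 12
  d5 = d4/5 + d1*4 - d3 = 67/5
  d6 = d5 - d1*2 = 37/5
  d7 = d1 - d3/5 - d5 = -53/5
  d8 = d4/2 - 9 + d1 = 0
Walk from origin (0, 0):
  seg 1: left by d4 = 12 → (-12, 0)
  seg 2: left by d7 = -53/5 → (-7/5, 0)
  seg 3: up by d4 = 12 → (-7/5, 12)
  seg 4: left by d5 = 67/5 → (-74/5, 12)
  seg 5: down by d8 = 0 → (-74/5, 12)
  seg 6: up by d4 = 12 → (-74/5, 24)
  seg 7: down by d1 = 3 → (-74/5, 21)

d4 = 12
d5 = 67/5
d6 = 37/5
d7 = -53/5
d8 = 0
endpoint = (-74/5, 21)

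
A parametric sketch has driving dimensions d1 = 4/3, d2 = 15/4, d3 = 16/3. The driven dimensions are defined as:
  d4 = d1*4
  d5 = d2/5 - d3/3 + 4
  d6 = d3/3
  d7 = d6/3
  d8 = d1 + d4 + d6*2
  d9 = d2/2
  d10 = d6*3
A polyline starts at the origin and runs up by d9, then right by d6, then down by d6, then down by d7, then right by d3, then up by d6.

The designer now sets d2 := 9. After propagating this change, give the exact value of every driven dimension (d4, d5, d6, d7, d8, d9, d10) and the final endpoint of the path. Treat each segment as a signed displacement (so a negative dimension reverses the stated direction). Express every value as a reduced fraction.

Apply edit: d2 := 9
  d4 = d1*4 = 16/3
  d5 = d2/5 - d3/3 + 4 = 181/45
  d6 = d3/3 = 16/9
  d7 = d6/3 = 16/27
  d8 = d1 + d4 + d6*2 = 92/9
  d9 = d2/2 = 9/2
  d10 = d6*3 = 16/3
Walk from origin (0, 0):
  seg 1: up by d9 = 9/2 → (0, 9/2)
  seg 2: right by d6 = 16/9 → (16/9, 9/2)
  seg 3: down by d6 = 16/9 → (16/9, 49/18)
  seg 4: down by d7 = 16/27 → (16/9, 115/54)
  seg 5: right by d3 = 16/3 → (64/9, 115/54)
  seg 6: up by d6 = 16/9 → (64/9, 211/54)

d4 = 16/3
d5 = 181/45
d6 = 16/9
d7 = 16/27
d8 = 92/9
d9 = 9/2
d10 = 16/3
endpoint = (64/9, 211/54)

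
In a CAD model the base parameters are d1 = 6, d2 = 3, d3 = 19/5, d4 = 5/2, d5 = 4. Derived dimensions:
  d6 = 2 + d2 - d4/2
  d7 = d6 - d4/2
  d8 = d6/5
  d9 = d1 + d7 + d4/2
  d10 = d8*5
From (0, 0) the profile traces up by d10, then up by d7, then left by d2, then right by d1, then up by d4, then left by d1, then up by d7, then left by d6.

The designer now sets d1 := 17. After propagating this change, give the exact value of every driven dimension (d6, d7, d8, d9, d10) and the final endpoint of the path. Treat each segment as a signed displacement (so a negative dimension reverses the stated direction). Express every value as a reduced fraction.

Apply edit: d1 := 17
  d6 = 2 + d2 - d4/2 = 15/4
  d7 = d6 - d4/2 = 5/2
  d8 = d6/5 = 3/4
  d9 = d1 + d7 + d4/2 = 83/4
  d10 = d8*5 = 15/4
Walk from origin (0, 0):
  seg 1: up by d10 = 15/4 → (0, 15/4)
  seg 2: up by d7 = 5/2 → (0, 25/4)
  seg 3: left by d2 = 3 → (-3, 25/4)
  seg 4: right by d1 = 17 → (14, 25/4)
  seg 5: up by d4 = 5/2 → (14, 35/4)
  seg 6: left by d1 = 17 → (-3, 35/4)
  seg 7: up by d7 = 5/2 → (-3, 45/4)
  seg 8: left by d6 = 15/4 → (-27/4, 45/4)

d6 = 15/4
d7 = 5/2
d8 = 3/4
d9 = 83/4
d10 = 15/4
endpoint = (-27/4, 45/4)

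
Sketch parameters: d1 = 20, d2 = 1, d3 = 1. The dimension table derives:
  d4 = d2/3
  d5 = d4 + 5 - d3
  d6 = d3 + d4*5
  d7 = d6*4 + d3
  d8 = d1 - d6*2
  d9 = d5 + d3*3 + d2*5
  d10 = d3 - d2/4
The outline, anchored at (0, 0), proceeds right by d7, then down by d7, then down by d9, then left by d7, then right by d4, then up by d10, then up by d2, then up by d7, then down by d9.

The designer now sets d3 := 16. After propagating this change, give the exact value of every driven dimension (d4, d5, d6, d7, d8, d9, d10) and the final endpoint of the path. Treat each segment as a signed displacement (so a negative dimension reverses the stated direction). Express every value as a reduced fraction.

Apply edit: d3 := 16
  d4 = d2/3 = 1/3
  d5 = d4 + 5 - d3 = -32/3
  d6 = d3 + d4*5 = 53/3
  d7 = d6*4 + d3 = 260/3
  d8 = d1 - d6*2 = -46/3
  d9 = d5 + d3*3 + d2*5 = 127/3
  d10 = d3 - d2/4 = 63/4
Walk from origin (0, 0):
  seg 1: right by d7 = 260/3 → (260/3, 0)
  seg 2: down by d7 = 260/3 → (260/3, -260/3)
  seg 3: down by d9 = 127/3 → (260/3, -129)
  seg 4: left by d7 = 260/3 → (0, -129)
  seg 5: right by d4 = 1/3 → (1/3, -129)
  seg 6: up by d10 = 63/4 → (1/3, -453/4)
  seg 7: up by d2 = 1 → (1/3, -449/4)
  seg 8: up by d7 = 260/3 → (1/3, -307/12)
  seg 9: down by d9 = 127/3 → (1/3, -815/12)

d4 = 1/3
d5 = -32/3
d6 = 53/3
d7 = 260/3
d8 = -46/3
d9 = 127/3
d10 = 63/4
endpoint = (1/3, -815/12)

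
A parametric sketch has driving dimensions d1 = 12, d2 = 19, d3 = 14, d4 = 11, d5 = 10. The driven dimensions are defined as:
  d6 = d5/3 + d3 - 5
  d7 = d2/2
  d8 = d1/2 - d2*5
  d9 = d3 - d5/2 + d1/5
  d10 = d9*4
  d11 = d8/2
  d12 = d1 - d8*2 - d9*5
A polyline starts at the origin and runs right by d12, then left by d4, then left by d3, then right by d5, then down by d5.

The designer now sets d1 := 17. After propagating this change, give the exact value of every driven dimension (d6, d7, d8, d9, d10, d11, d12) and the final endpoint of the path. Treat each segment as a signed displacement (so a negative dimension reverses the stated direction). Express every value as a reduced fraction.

d6 = 37/3
d7 = 19/2
d8 = -173/2
d9 = 62/5
d10 = 248/5
d11 = -173/4
d12 = 128
endpoint = (113, -10)

Apply edit: d1 := 17
  d6 = d5/3 + d3 - 5 = 37/3
  d7 = d2/2 = 19/2
  d8 = d1/2 - d2*5 = -173/2
  d9 = d3 - d5/2 + d1/5 = 62/5
  d10 = d9*4 = 248/5
  d11 = d8/2 = -173/4
  d12 = d1 - d8*2 - d9*5 = 128
Walk from origin (0, 0):
  seg 1: right by d12 = 128 → (128, 0)
  seg 2: left by d4 = 11 → (117, 0)
  seg 3: left by d3 = 14 → (103, 0)
  seg 4: right by d5 = 10 → (113, 0)
  seg 5: down by d5 = 10 → (113, -10)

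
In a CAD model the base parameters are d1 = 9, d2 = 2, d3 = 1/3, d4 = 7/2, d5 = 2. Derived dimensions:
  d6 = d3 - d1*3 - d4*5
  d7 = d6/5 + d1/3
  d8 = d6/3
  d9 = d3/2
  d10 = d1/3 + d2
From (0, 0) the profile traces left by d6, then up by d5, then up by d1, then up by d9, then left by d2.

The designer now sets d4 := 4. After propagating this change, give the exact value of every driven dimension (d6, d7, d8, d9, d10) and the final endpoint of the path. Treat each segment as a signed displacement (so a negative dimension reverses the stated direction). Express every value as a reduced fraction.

d6 = -140/3
d7 = -19/3
d8 = -140/9
d9 = 1/6
d10 = 5
endpoint = (134/3, 67/6)

Apply edit: d4 := 4
  d6 = d3 - d1*3 - d4*5 = -140/3
  d7 = d6/5 + d1/3 = -19/3
  d8 = d6/3 = -140/9
  d9 = d3/2 = 1/6
  d10 = d1/3 + d2 = 5
Walk from origin (0, 0):
  seg 1: left by d6 = -140/3 → (140/3, 0)
  seg 2: up by d5 = 2 → (140/3, 2)
  seg 3: up by d1 = 9 → (140/3, 11)
  seg 4: up by d9 = 1/6 → (140/3, 67/6)
  seg 5: left by d2 = 2 → (134/3, 67/6)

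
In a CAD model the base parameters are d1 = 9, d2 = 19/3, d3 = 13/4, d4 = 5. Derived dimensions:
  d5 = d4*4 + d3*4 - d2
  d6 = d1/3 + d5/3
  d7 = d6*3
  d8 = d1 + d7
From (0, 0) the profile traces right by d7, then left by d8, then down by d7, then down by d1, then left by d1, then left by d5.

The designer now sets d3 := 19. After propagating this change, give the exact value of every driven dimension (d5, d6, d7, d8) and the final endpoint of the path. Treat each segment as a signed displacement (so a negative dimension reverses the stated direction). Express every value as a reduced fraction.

Apply edit: d3 := 19
  d5 = d4*4 + d3*4 - d2 = 269/3
  d6 = d1/3 + d5/3 = 296/9
  d7 = d6*3 = 296/3
  d8 = d1 + d7 = 323/3
Walk from origin (0, 0):
  seg 1: right by d7 = 296/3 → (296/3, 0)
  seg 2: left by d8 = 323/3 → (-9, 0)
  seg 3: down by d7 = 296/3 → (-9, -296/3)
  seg 4: down by d1 = 9 → (-9, -323/3)
  seg 5: left by d1 = 9 → (-18, -323/3)
  seg 6: left by d5 = 269/3 → (-323/3, -323/3)

d5 = 269/3
d6 = 296/9
d7 = 296/3
d8 = 323/3
endpoint = (-323/3, -323/3)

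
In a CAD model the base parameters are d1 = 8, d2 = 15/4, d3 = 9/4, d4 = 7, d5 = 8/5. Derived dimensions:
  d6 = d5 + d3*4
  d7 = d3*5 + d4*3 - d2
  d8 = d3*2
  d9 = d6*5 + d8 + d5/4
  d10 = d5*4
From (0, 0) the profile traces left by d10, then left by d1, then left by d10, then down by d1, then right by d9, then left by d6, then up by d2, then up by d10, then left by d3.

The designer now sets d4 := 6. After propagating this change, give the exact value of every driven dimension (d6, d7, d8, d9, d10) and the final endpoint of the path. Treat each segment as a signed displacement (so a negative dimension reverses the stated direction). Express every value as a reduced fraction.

d6 = 53/5
d7 = 51/2
d8 = 9/2
d9 = 579/10
d10 = 32/5
endpoint = (97/4, 43/20)

Apply edit: d4 := 6
  d6 = d5 + d3*4 = 53/5
  d7 = d3*5 + d4*3 - d2 = 51/2
  d8 = d3*2 = 9/2
  d9 = d6*5 + d8 + d5/4 = 579/10
  d10 = d5*4 = 32/5
Walk from origin (0, 0):
  seg 1: left by d10 = 32/5 → (-32/5, 0)
  seg 2: left by d1 = 8 → (-72/5, 0)
  seg 3: left by d10 = 32/5 → (-104/5, 0)
  seg 4: down by d1 = 8 → (-104/5, -8)
  seg 5: right by d9 = 579/10 → (371/10, -8)
  seg 6: left by d6 = 53/5 → (53/2, -8)
  seg 7: up by d2 = 15/4 → (53/2, -17/4)
  seg 8: up by d10 = 32/5 → (53/2, 43/20)
  seg 9: left by d3 = 9/4 → (97/4, 43/20)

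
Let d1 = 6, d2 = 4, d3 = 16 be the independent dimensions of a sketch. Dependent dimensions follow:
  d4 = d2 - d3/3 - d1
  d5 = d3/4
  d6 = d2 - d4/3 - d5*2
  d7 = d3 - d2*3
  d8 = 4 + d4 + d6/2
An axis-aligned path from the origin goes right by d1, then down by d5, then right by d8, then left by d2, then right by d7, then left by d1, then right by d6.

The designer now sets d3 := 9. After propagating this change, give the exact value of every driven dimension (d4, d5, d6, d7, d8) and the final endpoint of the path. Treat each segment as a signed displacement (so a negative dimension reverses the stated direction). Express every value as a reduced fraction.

d4 = -5
d5 = 9/4
d6 = 7/6
d7 = -3
d8 = -5/12
endpoint = (-25/4, -9/4)

Apply edit: d3 := 9
  d4 = d2 - d3/3 - d1 = -5
  d5 = d3/4 = 9/4
  d6 = d2 - d4/3 - d5*2 = 7/6
  d7 = d3 - d2*3 = -3
  d8 = 4 + d4 + d6/2 = -5/12
Walk from origin (0, 0):
  seg 1: right by d1 = 6 → (6, 0)
  seg 2: down by d5 = 9/4 → (6, -9/4)
  seg 3: right by d8 = -5/12 → (67/12, -9/4)
  seg 4: left by d2 = 4 → (19/12, -9/4)
  seg 5: right by d7 = -3 → (-17/12, -9/4)
  seg 6: left by d1 = 6 → (-89/12, -9/4)
  seg 7: right by d6 = 7/6 → (-25/4, -9/4)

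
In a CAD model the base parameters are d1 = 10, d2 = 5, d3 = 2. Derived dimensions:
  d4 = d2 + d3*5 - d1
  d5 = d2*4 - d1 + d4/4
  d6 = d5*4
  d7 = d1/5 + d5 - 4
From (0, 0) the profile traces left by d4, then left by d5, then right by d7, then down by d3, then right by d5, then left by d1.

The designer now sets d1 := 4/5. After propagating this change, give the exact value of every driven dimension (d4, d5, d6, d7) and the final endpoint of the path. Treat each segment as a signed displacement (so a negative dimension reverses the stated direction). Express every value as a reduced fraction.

Apply edit: d1 := 4/5
  d4 = d2 + d3*5 - d1 = 71/5
  d5 = d2*4 - d1 + d4/4 = 91/4
  d6 = d5*4 = 91
  d7 = d1/5 + d5 - 4 = 1891/100
Walk from origin (0, 0):
  seg 1: left by d4 = 71/5 → (-71/5, 0)
  seg 2: left by d5 = 91/4 → (-739/20, 0)
  seg 3: right by d7 = 1891/100 → (-451/25, 0)
  seg 4: down by d3 = 2 → (-451/25, -2)
  seg 5: right by d5 = 91/4 → (471/100, -2)
  seg 6: left by d1 = 4/5 → (391/100, -2)

d4 = 71/5
d5 = 91/4
d6 = 91
d7 = 1891/100
endpoint = (391/100, -2)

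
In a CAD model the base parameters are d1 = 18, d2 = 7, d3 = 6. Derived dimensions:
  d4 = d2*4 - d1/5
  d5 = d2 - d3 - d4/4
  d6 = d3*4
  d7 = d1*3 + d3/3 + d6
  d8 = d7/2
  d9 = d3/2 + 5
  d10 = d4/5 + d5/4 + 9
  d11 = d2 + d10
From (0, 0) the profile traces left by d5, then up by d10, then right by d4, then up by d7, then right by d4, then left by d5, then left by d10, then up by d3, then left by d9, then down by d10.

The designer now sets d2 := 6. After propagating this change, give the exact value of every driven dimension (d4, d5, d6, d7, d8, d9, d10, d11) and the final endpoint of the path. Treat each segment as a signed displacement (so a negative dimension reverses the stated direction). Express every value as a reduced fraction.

d4 = 102/5
d5 = -51/10
d6 = 24
d7 = 80
d8 = 40
d9 = 8
d10 = 2361/200
d11 = 3561/200
endpoint = (6239/200, 86)

Apply edit: d2 := 6
  d4 = d2*4 - d1/5 = 102/5
  d5 = d2 - d3 - d4/4 = -51/10
  d6 = d3*4 = 24
  d7 = d1*3 + d3/3 + d6 = 80
  d8 = d7/2 = 40
  d9 = d3/2 + 5 = 8
  d10 = d4/5 + d5/4 + 9 = 2361/200
  d11 = d2 + d10 = 3561/200
Walk from origin (0, 0):
  seg 1: left by d5 = -51/10 → (51/10, 0)
  seg 2: up by d10 = 2361/200 → (51/10, 2361/200)
  seg 3: right by d4 = 102/5 → (51/2, 2361/200)
  seg 4: up by d7 = 80 → (51/2, 18361/200)
  seg 5: right by d4 = 102/5 → (459/10, 18361/200)
  seg 6: left by d5 = -51/10 → (51, 18361/200)
  seg 7: left by d10 = 2361/200 → (7839/200, 18361/200)
  seg 8: up by d3 = 6 → (7839/200, 19561/200)
  seg 9: left by d9 = 8 → (6239/200, 19561/200)
  seg 10: down by d10 = 2361/200 → (6239/200, 86)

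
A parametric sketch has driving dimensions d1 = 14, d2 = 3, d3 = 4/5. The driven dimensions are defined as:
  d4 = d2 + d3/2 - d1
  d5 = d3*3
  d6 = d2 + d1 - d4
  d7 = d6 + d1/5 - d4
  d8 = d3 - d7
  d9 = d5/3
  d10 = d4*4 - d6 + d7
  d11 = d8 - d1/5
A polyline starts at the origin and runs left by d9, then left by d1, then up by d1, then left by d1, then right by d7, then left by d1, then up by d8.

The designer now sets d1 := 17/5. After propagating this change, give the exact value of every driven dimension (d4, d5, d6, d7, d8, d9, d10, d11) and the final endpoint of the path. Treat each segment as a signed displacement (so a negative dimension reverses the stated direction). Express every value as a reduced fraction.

Apply edit: d1 := 17/5
  d4 = d2 + d3/2 - d1 = 0
  d5 = d3*3 = 12/5
  d6 = d2 + d1 - d4 = 32/5
  d7 = d6 + d1/5 - d4 = 177/25
  d8 = d3 - d7 = -157/25
  d9 = d5/3 = 4/5
  d10 = d4*4 - d6 + d7 = 17/25
  d11 = d8 - d1/5 = -174/25
Walk from origin (0, 0):
  seg 1: left by d9 = 4/5 → (-4/5, 0)
  seg 2: left by d1 = 17/5 → (-21/5, 0)
  seg 3: up by d1 = 17/5 → (-21/5, 17/5)
  seg 4: left by d1 = 17/5 → (-38/5, 17/5)
  seg 5: right by d7 = 177/25 → (-13/25, 17/5)
  seg 6: left by d1 = 17/5 → (-98/25, 17/5)
  seg 7: up by d8 = -157/25 → (-98/25, -72/25)

d4 = 0
d5 = 12/5
d6 = 32/5
d7 = 177/25
d8 = -157/25
d9 = 4/5
d10 = 17/25
d11 = -174/25
endpoint = (-98/25, -72/25)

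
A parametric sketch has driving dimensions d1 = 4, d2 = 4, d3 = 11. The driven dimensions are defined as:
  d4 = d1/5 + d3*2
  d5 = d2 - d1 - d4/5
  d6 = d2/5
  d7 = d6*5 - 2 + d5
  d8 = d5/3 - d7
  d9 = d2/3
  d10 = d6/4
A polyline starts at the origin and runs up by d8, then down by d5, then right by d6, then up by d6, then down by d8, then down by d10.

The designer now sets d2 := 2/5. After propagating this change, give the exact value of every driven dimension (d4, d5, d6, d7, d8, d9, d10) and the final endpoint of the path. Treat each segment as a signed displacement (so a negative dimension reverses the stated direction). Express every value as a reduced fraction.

Apply edit: d2 := 2/5
  d4 = d1/5 + d3*2 = 114/5
  d5 = d2 - d1 - d4/5 = -204/25
  d6 = d2/5 = 2/25
  d7 = d6*5 - 2 + d5 = -244/25
  d8 = d5/3 - d7 = 176/25
  d9 = d2/3 = 2/15
  d10 = d6/4 = 1/50
Walk from origin (0, 0):
  seg 1: up by d8 = 176/25 → (0, 176/25)
  seg 2: down by d5 = -204/25 → (0, 76/5)
  seg 3: right by d6 = 2/25 → (2/25, 76/5)
  seg 4: up by d6 = 2/25 → (2/25, 382/25)
  seg 5: down by d8 = 176/25 → (2/25, 206/25)
  seg 6: down by d10 = 1/50 → (2/25, 411/50)

d4 = 114/5
d5 = -204/25
d6 = 2/25
d7 = -244/25
d8 = 176/25
d9 = 2/15
d10 = 1/50
endpoint = (2/25, 411/50)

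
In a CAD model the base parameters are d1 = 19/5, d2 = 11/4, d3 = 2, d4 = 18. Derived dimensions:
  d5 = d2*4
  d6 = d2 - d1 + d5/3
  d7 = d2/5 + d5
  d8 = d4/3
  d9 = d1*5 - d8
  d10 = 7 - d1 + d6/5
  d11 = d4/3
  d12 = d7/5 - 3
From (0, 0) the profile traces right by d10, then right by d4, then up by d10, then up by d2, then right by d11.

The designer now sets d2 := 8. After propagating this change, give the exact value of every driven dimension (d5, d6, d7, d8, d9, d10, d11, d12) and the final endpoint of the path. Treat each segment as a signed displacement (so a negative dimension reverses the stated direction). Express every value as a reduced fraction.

d5 = 32
d6 = 223/15
d7 = 168/5
d8 = 6
d9 = 13
d10 = 463/75
d11 = 6
d12 = 93/25
endpoint = (2263/75, 1063/75)

Apply edit: d2 := 8
  d5 = d2*4 = 32
  d6 = d2 - d1 + d5/3 = 223/15
  d7 = d2/5 + d5 = 168/5
  d8 = d4/3 = 6
  d9 = d1*5 - d8 = 13
  d10 = 7 - d1 + d6/5 = 463/75
  d11 = d4/3 = 6
  d12 = d7/5 - 3 = 93/25
Walk from origin (0, 0):
  seg 1: right by d10 = 463/75 → (463/75, 0)
  seg 2: right by d4 = 18 → (1813/75, 0)
  seg 3: up by d10 = 463/75 → (1813/75, 463/75)
  seg 4: up by d2 = 8 → (1813/75, 1063/75)
  seg 5: right by d11 = 6 → (2263/75, 1063/75)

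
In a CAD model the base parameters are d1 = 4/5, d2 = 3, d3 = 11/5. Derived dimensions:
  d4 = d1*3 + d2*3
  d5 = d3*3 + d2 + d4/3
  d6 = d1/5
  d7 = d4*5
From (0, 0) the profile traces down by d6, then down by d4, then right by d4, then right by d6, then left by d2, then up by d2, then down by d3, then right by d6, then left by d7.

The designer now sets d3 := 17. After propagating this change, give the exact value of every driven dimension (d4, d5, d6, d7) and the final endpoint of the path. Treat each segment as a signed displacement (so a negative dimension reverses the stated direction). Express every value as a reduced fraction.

Apply edit: d3 := 17
  d4 = d1*3 + d2*3 = 57/5
  d5 = d3*3 + d2 + d4/3 = 289/5
  d6 = d1/5 = 4/25
  d7 = d4*5 = 57
Walk from origin (0, 0):
  seg 1: down by d6 = 4/25 → (0, -4/25)
  seg 2: down by d4 = 57/5 → (0, -289/25)
  seg 3: right by d4 = 57/5 → (57/5, -289/25)
  seg 4: right by d6 = 4/25 → (289/25, -289/25)
  seg 5: left by d2 = 3 → (214/25, -289/25)
  seg 6: up by d2 = 3 → (214/25, -214/25)
  seg 7: down by d3 = 17 → (214/25, -639/25)
  seg 8: right by d6 = 4/25 → (218/25, -639/25)
  seg 9: left by d7 = 57 → (-1207/25, -639/25)

d4 = 57/5
d5 = 289/5
d6 = 4/25
d7 = 57
endpoint = (-1207/25, -639/25)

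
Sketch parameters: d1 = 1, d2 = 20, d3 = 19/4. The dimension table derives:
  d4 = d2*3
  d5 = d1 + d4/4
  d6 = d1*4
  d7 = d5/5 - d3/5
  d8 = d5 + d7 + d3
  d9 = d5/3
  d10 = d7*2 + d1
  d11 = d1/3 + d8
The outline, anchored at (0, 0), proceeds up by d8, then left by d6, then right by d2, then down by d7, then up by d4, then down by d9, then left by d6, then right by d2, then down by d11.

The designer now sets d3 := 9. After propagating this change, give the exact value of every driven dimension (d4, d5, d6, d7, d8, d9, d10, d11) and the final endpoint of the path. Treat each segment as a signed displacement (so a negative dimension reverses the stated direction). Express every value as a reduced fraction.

Apply edit: d3 := 9
  d4 = d2*3 = 60
  d5 = d1 + d4/4 = 16
  d6 = d1*4 = 4
  d7 = d5/5 - d3/5 = 7/5
  d8 = d5 + d7 + d3 = 132/5
  d9 = d5/3 = 16/3
  d10 = d7*2 + d1 = 19/5
  d11 = d1/3 + d8 = 401/15
Walk from origin (0, 0):
  seg 1: up by d8 = 132/5 → (0, 132/5)
  seg 2: left by d6 = 4 → (-4, 132/5)
  seg 3: right by d2 = 20 → (16, 132/5)
  seg 4: down by d7 = 7/5 → (16, 25)
  seg 5: up by d4 = 60 → (16, 85)
  seg 6: down by d9 = 16/3 → (16, 239/3)
  seg 7: left by d6 = 4 → (12, 239/3)
  seg 8: right by d2 = 20 → (32, 239/3)
  seg 9: down by d11 = 401/15 → (32, 794/15)

d4 = 60
d5 = 16
d6 = 4
d7 = 7/5
d8 = 132/5
d9 = 16/3
d10 = 19/5
d11 = 401/15
endpoint = (32, 794/15)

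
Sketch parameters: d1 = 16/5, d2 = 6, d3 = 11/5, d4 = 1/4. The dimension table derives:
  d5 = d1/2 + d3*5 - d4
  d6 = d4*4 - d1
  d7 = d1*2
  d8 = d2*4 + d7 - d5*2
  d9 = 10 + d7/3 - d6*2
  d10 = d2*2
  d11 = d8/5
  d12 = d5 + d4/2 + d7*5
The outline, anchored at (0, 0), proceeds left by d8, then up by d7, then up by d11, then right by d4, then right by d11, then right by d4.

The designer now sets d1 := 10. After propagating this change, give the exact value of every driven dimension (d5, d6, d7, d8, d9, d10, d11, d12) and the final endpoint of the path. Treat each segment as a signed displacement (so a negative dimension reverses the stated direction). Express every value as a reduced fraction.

Apply edit: d1 := 10
  d5 = d1/2 + d3*5 - d4 = 63/4
  d6 = d4*4 - d1 = -9
  d7 = d1*2 = 20
  d8 = d2*4 + d7 - d5*2 = 25/2
  d9 = 10 + d7/3 - d6*2 = 104/3
  d10 = d2*2 = 12
  d11 = d8/5 = 5/2
  d12 = d5 + d4/2 + d7*5 = 927/8
Walk from origin (0, 0):
  seg 1: left by d8 = 25/2 → (-25/2, 0)
  seg 2: up by d7 = 20 → (-25/2, 20)
  seg 3: up by d11 = 5/2 → (-25/2, 45/2)
  seg 4: right by d4 = 1/4 → (-49/4, 45/2)
  seg 5: right by d11 = 5/2 → (-39/4, 45/2)
  seg 6: right by d4 = 1/4 → (-19/2, 45/2)

d5 = 63/4
d6 = -9
d7 = 20
d8 = 25/2
d9 = 104/3
d10 = 12
d11 = 5/2
d12 = 927/8
endpoint = (-19/2, 45/2)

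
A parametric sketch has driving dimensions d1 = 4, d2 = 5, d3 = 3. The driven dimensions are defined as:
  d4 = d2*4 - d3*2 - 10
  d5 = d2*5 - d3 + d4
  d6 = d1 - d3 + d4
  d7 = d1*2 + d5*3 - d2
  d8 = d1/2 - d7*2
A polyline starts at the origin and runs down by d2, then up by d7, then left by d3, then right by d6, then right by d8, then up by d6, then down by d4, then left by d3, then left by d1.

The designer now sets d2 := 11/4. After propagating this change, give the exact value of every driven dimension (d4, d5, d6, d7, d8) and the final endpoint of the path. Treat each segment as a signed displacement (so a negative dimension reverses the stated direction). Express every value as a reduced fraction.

d4 = -5
d5 = 23/4
d6 = -4
d7 = 45/2
d8 = -43
endpoint = (-57, 83/4)

Apply edit: d2 := 11/4
  d4 = d2*4 - d3*2 - 10 = -5
  d5 = d2*5 - d3 + d4 = 23/4
  d6 = d1 - d3 + d4 = -4
  d7 = d1*2 + d5*3 - d2 = 45/2
  d8 = d1/2 - d7*2 = -43
Walk from origin (0, 0):
  seg 1: down by d2 = 11/4 → (0, -11/4)
  seg 2: up by d7 = 45/2 → (0, 79/4)
  seg 3: left by d3 = 3 → (-3, 79/4)
  seg 4: right by d6 = -4 → (-7, 79/4)
  seg 5: right by d8 = -43 → (-50, 79/4)
  seg 6: up by d6 = -4 → (-50, 63/4)
  seg 7: down by d4 = -5 → (-50, 83/4)
  seg 8: left by d3 = 3 → (-53, 83/4)
  seg 9: left by d1 = 4 → (-57, 83/4)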